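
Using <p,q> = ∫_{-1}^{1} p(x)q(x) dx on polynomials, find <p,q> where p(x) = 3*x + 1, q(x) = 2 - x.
<p,q> = 2

Expand the product: p(x)·q(x) = -3*x^2 + 5*x + 2.
∫_{-1}^{1} of each monomial x^k gives [2/(k+1) if k even, 0 if k odd]. Integrating term-by-term (or equivalently evaluating the antiderivative F(x) = -x^3 + 5*x^2/2 + 2*x at the endpoints):
  F(1) − F(−1) = 7/2 − (3/2) = 2.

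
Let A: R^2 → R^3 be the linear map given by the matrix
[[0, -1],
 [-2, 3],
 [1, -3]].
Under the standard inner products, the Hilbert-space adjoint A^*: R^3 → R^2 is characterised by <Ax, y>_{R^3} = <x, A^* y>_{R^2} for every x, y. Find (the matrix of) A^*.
A^* = A^T =
[[0, -2, 1],
 [-1, 3, -3]]

For real matrices with standard dot products, the defining identity <Ax, y> = <x, A^* y> gives (Ax)^T y = x^T (A^*) y, i.e. x^T A^T y = x^T (A^*) y. Since this holds for all x, y, we must have A^* = A^T. Therefore
A^* =
[[0, -2, 1],
 [-1, 3, -3]].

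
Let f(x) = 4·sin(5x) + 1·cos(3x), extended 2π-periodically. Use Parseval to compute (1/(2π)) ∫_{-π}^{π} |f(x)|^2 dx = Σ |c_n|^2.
Σ |c_n|^2 = 17/2

Expand |f|^2 and use orthogonality of {sin(nx), cos(mx)} on [-π, π]:
  ∫_{-π}^{π} sin(nx)^2 dx = π, ∫ cos(mx)^2 dx = π, and cross terms integrate to 0.
So ∫_{-π}^{π} f(x)^2 dx = 4^2 · π + 1^2 · π = (16 + 1)π.
Divide by 2π: (16 + 1)/2 = 17/2.
By Parseval, this equals Σ |c_n|^2.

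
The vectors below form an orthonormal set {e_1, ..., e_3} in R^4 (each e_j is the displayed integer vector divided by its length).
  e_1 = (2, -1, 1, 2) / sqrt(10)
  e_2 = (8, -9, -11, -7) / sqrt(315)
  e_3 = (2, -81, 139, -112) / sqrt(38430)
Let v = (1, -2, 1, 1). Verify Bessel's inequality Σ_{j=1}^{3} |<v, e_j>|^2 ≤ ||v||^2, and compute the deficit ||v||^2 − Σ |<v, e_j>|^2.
Σ |<v, e_j>|^2 = 1846/305; ||v||^2 = 7; deficit = 289/305

Write each e_j = u_j / sqrt(<u_j, u_j>) where u_j is the displayed integer vector. Then <v, e_j> = <v, u_j> / sqrt(<u_j, u_j>), so |<v, e_j>|^2 = <v, u_j>^2 / <u_j, u_j>.
Coefficients: <v, e_1> = 7/sqrt(10), <v, e_2> = 8/sqrt(315), <v, e_3> = 191/sqrt(38430).
Square and sum: Σ |<v, e_j>|^2 = 1846/305.
Compute ||v||^2 = v·v = 7.
Deficit = 7 − 1846/305 = 289/305 ≥ 0, confirming Bessel's inequality. (The deficit equals ||v − Σ <v,e_j> e_j||^2, the squared distance from v to span{e_j}.)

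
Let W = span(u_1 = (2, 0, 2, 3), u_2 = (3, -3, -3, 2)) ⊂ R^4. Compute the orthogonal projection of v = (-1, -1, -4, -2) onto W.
proj_W(v) = (-392/491, -696/491, -1784/491, -1168/491)

Set up U = [u_1 | ... | u_2] ∈ R^(4×2). The projector onto W = col(U) is P = U (U^T U)^(-1) U^T.
Compute U^T U =
  [17, 6]
  [6, 31],
and U^T v = (-16, 8).
Solve U^T U · c = U^T v for the coefficients: c = (-544/491, 232/491). The projection is proj_W(v) = U c.
Check: (v - proj_W(v)) · u_1 = 0  (should be 0).
Check: (v - proj_W(v)) · u_2 = 0  (should be 0).
Result: proj_W(v) = (-392/491, -696/491, -1784/491, -1168/491).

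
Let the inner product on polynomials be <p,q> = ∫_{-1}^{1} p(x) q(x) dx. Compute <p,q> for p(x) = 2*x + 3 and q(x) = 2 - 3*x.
<p,q> = 8

Expand the product: p(x)·q(x) = -6*x^2 - 5*x + 6.
∫_{-1}^{1} of each monomial x^k gives [2/(k+1) if k even, 0 if k odd]. Integrating term-by-term (or equivalently evaluating the antiderivative F(x) = -2*x^3 - 5*x^2/2 + 6*x at the endpoints):
  F(1) − F(−1) = 3/2 − (-13/2) = 8.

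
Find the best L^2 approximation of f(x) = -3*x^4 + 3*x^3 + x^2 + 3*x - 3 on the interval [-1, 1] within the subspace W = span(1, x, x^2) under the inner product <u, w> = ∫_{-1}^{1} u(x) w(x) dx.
g(x) = -11*x^2/7 + 24*x/5 - 96/35

The best approximation g ∈ W is the orthogonal projection of f onto W. Writing g = a_0 + a_1 x + a_2 x^2, the coefficients solve the normal equations G · a = b where
  G_{ij} = <φ_i, φ_j> and b_i = <f, φ_i>, with φ_0 = 1, φ_1 = x, φ_2 = x^2.
G =
  [2, 0, 2/3]
  [0, 2/3, 0]
  [2/3, 0, 2/5],
b = (-98/15, 16/5, -86/35).
Solving gives a_0 = -96/35, a_1 = 24/5, a_2 = -11/7, so
  g(x) = -11*x^2/7 + 24*x/5 - 96/35.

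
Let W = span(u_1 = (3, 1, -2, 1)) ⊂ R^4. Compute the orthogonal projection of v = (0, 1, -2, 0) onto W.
proj_W(v) = (1, 1/3, -2/3, 1/3)

Set up U = [u_1 | ... | u_1] ∈ R^(4×1). The projector onto W = col(U) is P = U (U^T U)^(-1) U^T.
Compute U^T U =
  [15],
and U^T v = (5).
Solve U^T U · c = U^T v for the coefficients: c = (1/3). The projection is proj_W(v) = U c.
Check: (v - proj_W(v)) · u_1 = 0  (should be 0).
Result: proj_W(v) = (1, 1/3, -2/3, 1/3).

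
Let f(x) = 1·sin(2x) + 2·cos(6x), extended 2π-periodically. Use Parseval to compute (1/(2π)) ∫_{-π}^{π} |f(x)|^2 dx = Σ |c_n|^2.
Σ |c_n|^2 = 5/2

Expand |f|^2 and use orthogonality of {sin(nx), cos(mx)} on [-π, π]:
  ∫_{-π}^{π} sin(nx)^2 dx = π, ∫ cos(mx)^2 dx = π, and cross terms integrate to 0.
So ∫_{-π}^{π} f(x)^2 dx = 1^2 · π + 2^2 · π = (1 + 4)π.
Divide by 2π: (1 + 4)/2 = 5/2.
By Parseval, this equals Σ |c_n|^2.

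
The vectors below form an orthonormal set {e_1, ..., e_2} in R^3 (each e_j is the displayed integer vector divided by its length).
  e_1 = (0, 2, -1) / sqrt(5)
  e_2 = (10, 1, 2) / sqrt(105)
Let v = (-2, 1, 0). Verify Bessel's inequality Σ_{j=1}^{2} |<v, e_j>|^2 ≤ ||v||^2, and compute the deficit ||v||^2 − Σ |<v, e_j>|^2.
Σ |<v, e_j>|^2 = 89/21; ||v||^2 = 5; deficit = 16/21

Write each e_j = u_j / sqrt(<u_j, u_j>) where u_j is the displayed integer vector. Then <v, e_j> = <v, u_j> / sqrt(<u_j, u_j>), so |<v, e_j>|^2 = <v, u_j>^2 / <u_j, u_j>.
Coefficients: <v, e_1> = 2/sqrt(5), <v, e_2> = -19/sqrt(105).
Square and sum: Σ |<v, e_j>|^2 = 89/21.
Compute ||v||^2 = v·v = 5.
Deficit = 5 − 89/21 = 16/21 ≥ 0, confirming Bessel's inequality. (The deficit equals ||v − Σ <v,e_j> e_j||^2, the squared distance from v to span{e_j}.)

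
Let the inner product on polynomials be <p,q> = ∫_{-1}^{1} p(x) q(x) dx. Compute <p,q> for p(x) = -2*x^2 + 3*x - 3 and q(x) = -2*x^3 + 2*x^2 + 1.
<p,q> = -46/3

Expand the product: p(x)·q(x) = 4*x^5 - 10*x^4 + 12*x^3 - 8*x^2 + 3*x - 3.
∫_{-1}^{1} of each monomial x^k gives [2/(k+1) if k even, 0 if k odd]. Integrating term-by-term (or equivalently evaluating the antiderivative F(x) = 2*x^6/3 - 2*x^5 + 3*x^4 - 8*x^3/3 + 3*x^2/2 - 3*x at the endpoints):
  F(1) − F(−1) = -5/2 − (77/6) = -46/3.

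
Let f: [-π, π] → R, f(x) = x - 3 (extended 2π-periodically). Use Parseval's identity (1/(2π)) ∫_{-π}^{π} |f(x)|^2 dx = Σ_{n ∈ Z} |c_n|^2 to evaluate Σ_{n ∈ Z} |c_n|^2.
Σ |c_n|^2 = π^2/3 + 9

Expand and integrate term by term over [-π, π]:
  ∫ (x)^2 dx = 1·(2π^3/3); ∫ 2·1·(-3)·x dx = 0 (odd integrand); ∫ (-3)^2 dx = 9·2π.
So (1/(2π)) ∫_{-π}^{π} (x - 3)^2 dx = 1π^2/3 + 9 = π^2/3 + 9.
Parseval ⇒ Σ |c_n|^2 = π^2/3 + 9.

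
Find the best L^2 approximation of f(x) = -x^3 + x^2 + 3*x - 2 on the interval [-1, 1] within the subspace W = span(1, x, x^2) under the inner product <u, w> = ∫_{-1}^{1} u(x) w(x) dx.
g(x) = x^2 + 12*x/5 - 2

The best approximation g ∈ W is the orthogonal projection of f onto W. Writing g = a_0 + a_1 x + a_2 x^2, the coefficients solve the normal equations G · a = b where
  G_{ij} = <φ_i, φ_j> and b_i = <f, φ_i>, with φ_0 = 1, φ_1 = x, φ_2 = x^2.
G =
  [2, 0, 2/3]
  [0, 2/3, 0]
  [2/3, 0, 2/5],
b = (-10/3, 8/5, -14/15).
Solving gives a_0 = -2, a_1 = 12/5, a_2 = 1, so
  g(x) = x^2 + 12*x/5 - 2.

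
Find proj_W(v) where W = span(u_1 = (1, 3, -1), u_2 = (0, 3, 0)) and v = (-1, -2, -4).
proj_W(v) = (3/2, -2, -3/2)

Set up U = [u_1 | ... | u_2] ∈ R^(3×2). The projector onto W = col(U) is P = U (U^T U)^(-1) U^T.
Compute U^T U =
  [11, 9]
  [9, 9],
and U^T v = (-3, -6).
Solve U^T U · c = U^T v for the coefficients: c = (3/2, -13/6). The projection is proj_W(v) = U c.
Check: (v - proj_W(v)) · u_1 = 0  (should be 0).
Check: (v - proj_W(v)) · u_2 = 0  (should be 0).
Result: proj_W(v) = (3/2, -2, -3/2).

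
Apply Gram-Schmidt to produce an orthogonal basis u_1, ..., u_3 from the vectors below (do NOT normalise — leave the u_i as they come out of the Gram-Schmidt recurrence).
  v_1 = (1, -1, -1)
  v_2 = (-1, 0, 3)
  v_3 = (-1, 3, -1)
Orthogonal basis:
  u_1 = (1, -1, -1)
  u_2 = (1/3, -4/3, 5/3)
  u_3 = (3/7, 2/7, 1/7)

Apply the Gram-Schmidt recurrence
  u_1 = v_1
  u_i = v_i − Σ_{j<i} ((v_i · u_j) / (u_j · u_j)) · u_j.

Step by step this gives:
  u_1 = (1, -1, -1)
  u_2 = (1/3, -4/3, 5/3)
  u_3 = (3/7, 2/7, 1/7)

Orthogonality check:
  u_2 · u_1 = 0 (should be 0)
  u_3 · u_1 = 0 (should be 0)
  u_3 · u_2 = 0 (should be 0)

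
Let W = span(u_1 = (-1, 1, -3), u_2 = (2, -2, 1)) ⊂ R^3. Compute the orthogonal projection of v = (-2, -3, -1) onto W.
proj_W(v) = (1/2, -1/2, -1)

Set up U = [u_1 | ... | u_2] ∈ R^(3×2). The projector onto W = col(U) is P = U (U^T U)^(-1) U^T.
Compute U^T U =
  [11, -7]
  [-7, 9],
and U^T v = (2, 1).
Solve U^T U · c = U^T v for the coefficients: c = (1/2, 1/2). The projection is proj_W(v) = U c.
Check: (v - proj_W(v)) · u_1 = 0  (should be 0).
Check: (v - proj_W(v)) · u_2 = 0  (should be 0).
Result: proj_W(v) = (1/2, -1/2, -1).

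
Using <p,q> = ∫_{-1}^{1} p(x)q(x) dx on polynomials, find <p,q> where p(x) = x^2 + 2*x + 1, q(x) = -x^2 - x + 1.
<p,q> = 4/15

Expand the product: p(x)·q(x) = -x^4 - 3*x^3 - 2*x^2 + x + 1.
∫_{-1}^{1} of each monomial x^k gives [2/(k+1) if k even, 0 if k odd]. Integrating term-by-term (or equivalently evaluating the antiderivative F(x) = -x^5/5 - 3*x^4/4 - 2*x^3/3 + x^2/2 + x at the endpoints):
  F(1) − F(−1) = -7/60 − (-23/60) = 4/15.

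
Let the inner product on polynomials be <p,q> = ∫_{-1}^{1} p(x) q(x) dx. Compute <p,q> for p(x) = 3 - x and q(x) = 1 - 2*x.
<p,q> = 22/3

Expand the product: p(x)·q(x) = 2*x^2 - 7*x + 3.
∫_{-1}^{1} of each monomial x^k gives [2/(k+1) if k even, 0 if k odd]. Integrating term-by-term (or equivalently evaluating the antiderivative F(x) = 2*x^3/3 - 7*x^2/2 + 3*x at the endpoints):
  F(1) − F(−1) = 1/6 − (-43/6) = 22/3.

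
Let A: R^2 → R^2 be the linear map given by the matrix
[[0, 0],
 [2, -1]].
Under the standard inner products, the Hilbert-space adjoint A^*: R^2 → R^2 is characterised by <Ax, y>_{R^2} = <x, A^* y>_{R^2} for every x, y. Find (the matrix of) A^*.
A^* = A^T =
[[0, 2],
 [0, -1]]

For real matrices with standard dot products, the defining identity <Ax, y> = <x, A^* y> gives (Ax)^T y = x^T (A^*) y, i.e. x^T A^T y = x^T (A^*) y. Since this holds for all x, y, we must have A^* = A^T. Therefore
A^* =
[[0, 2],
 [0, -1]].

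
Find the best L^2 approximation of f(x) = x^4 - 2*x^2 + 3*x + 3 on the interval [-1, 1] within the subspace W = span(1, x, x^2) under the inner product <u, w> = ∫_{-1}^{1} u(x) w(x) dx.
g(x) = -8*x^2/7 + 3*x + 102/35

The best approximation g ∈ W is the orthogonal projection of f onto W. Writing g = a_0 + a_1 x + a_2 x^2, the coefficients solve the normal equations G · a = b where
  G_{ij} = <φ_i, φ_j> and b_i = <f, φ_i>, with φ_0 = 1, φ_1 = x, φ_2 = x^2.
G =
  [2, 0, 2/3]
  [0, 2/3, 0]
  [2/3, 0, 2/5],
b = (76/15, 2, 52/35).
Solving gives a_0 = 102/35, a_1 = 3, a_2 = -8/7, so
  g(x) = -8*x^2/7 + 3*x + 102/35.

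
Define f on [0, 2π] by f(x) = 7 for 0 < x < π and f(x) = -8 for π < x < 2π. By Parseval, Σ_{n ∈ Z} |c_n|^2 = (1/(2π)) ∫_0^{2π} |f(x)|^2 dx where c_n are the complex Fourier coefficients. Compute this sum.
Σ |c_n|^2 = 113/2

Parseval equates the L^2 energy of f (normalised by 1/(2π)) with the ℓ^2 sum of its Fourier coefficients: (1/(2π)) ∫_0^{2π} |f|^2 = Σ |c_n|^2.
Compute the left side: (1/(2π)) [∫_0^π 7^2 dx + ∫_π^{2π} (-8)^2 dx] = (1/(2π)) · (49π + 64π) = (49 + 64)/2 = 113/2.
So Σ_{n ∈ Z} |c_n|^2 = 113/2.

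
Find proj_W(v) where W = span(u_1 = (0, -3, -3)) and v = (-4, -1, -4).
proj_W(v) = (0, -5/2, -5/2)

Set up U = [u_1 | ... | u_1] ∈ R^(3×1). The projector onto W = col(U) is P = U (U^T U)^(-1) U^T.
Compute U^T U =
  [18],
and U^T v = (15).
Solve U^T U · c = U^T v for the coefficients: c = (5/6). The projection is proj_W(v) = U c.
Check: (v - proj_W(v)) · u_1 = 0  (should be 0).
Result: proj_W(v) = (0, -5/2, -5/2).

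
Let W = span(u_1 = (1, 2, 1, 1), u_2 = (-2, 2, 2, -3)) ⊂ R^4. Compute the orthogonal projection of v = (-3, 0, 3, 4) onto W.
proj_W(v) = (46/73, 80/73, 38/73, 48/73)

Set up U = [u_1 | ... | u_2] ∈ R^(4×2). The projector onto W = col(U) is P = U (U^T U)^(-1) U^T.
Compute U^T U =
  [7, 1]
  [1, 21],
and U^T v = (4, 0).
Solve U^T U · c = U^T v for the coefficients: c = (42/73, -2/73). The projection is proj_W(v) = U c.
Check: (v - proj_W(v)) · u_1 = 0  (should be 0).
Check: (v - proj_W(v)) · u_2 = 0  (should be 0).
Result: proj_W(v) = (46/73, 80/73, 38/73, 48/73).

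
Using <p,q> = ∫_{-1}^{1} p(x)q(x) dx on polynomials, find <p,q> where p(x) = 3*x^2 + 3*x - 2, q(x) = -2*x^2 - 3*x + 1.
<p,q> = -116/15

Expand the product: p(x)·q(x) = -6*x^4 - 15*x^3 - 2*x^2 + 9*x - 2.
∫_{-1}^{1} of each monomial x^k gives [2/(k+1) if k even, 0 if k odd]. Integrating term-by-term (or equivalently evaluating the antiderivative F(x) = -6*x^5/5 - 15*x^4/4 - 2*x^3/3 + 9*x^2/2 - 2*x at the endpoints):
  F(1) − F(−1) = -187/60 − (277/60) = -116/15.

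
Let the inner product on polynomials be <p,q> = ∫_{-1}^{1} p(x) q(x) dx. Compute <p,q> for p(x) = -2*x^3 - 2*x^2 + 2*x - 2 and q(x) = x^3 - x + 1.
<p,q> = -592/105

Expand the product: p(x)·q(x) = -2*x^6 - 2*x^5 + 4*x^4 - 2*x^3 - 4*x^2 + 4*x - 2.
∫_{-1}^{1} of each monomial x^k gives [2/(k+1) if k even, 0 if k odd]. Integrating term-by-term (or equivalently evaluating the antiderivative F(x) = -2*x^7/7 - x^6/3 + 4*x^5/5 - x^4/2 - 4*x^3/3 + 2*x^2 - 2*x at the endpoints):
  F(1) − F(−1) = -347/210 − (279/70) = -592/105.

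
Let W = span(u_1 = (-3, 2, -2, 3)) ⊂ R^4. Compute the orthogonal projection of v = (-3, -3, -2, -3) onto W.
proj_W(v) = (3/13, -2/13, 2/13, -3/13)

Set up U = [u_1 | ... | u_1] ∈ R^(4×1). The projector onto W = col(U) is P = U (U^T U)^(-1) U^T.
Compute U^T U =
  [26],
and U^T v = (-2).
Solve U^T U · c = U^T v for the coefficients: c = (-1/13). The projection is proj_W(v) = U c.
Check: (v - proj_W(v)) · u_1 = 0  (should be 0).
Result: proj_W(v) = (3/13, -2/13, 2/13, -3/13).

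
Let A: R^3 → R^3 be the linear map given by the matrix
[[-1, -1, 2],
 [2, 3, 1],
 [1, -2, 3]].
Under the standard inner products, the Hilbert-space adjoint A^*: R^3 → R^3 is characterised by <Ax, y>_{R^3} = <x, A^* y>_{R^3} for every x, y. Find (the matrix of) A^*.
A^* = A^T =
[[-1, 2, 1],
 [-1, 3, -2],
 [2, 1, 3]]

For real matrices with standard dot products, the defining identity <Ax, y> = <x, A^* y> gives (Ax)^T y = x^T (A^*) y, i.e. x^T A^T y = x^T (A^*) y. Since this holds for all x, y, we must have A^* = A^T. Therefore
A^* =
[[-1, 2, 1],
 [-1, 3, -2],
 [2, 1, 3]].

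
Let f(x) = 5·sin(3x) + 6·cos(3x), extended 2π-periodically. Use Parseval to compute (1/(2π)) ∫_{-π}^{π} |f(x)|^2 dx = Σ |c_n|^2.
Σ |c_n|^2 = 61/2

Expand |f|^2 and use orthogonality of {sin(nx), cos(mx)} on [-π, π]:
  ∫_{-π}^{π} sin(nx)^2 dx = π, ∫ cos(mx)^2 dx = π, and cross terms integrate to 0.
So ∫_{-π}^{π} f(x)^2 dx = 5^2 · π + 6^2 · π = (25 + 36)π.
Divide by 2π: (25 + 36)/2 = 61/2.
By Parseval, this equals Σ |c_n|^2.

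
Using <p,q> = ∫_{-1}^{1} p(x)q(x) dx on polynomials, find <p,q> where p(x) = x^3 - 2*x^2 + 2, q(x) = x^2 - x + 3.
<p,q> = 122/15

Expand the product: p(x)·q(x) = x^5 - 3*x^4 + 5*x^3 - 4*x^2 - 2*x + 6.
∫_{-1}^{1} of each monomial x^k gives [2/(k+1) if k even, 0 if k odd]. Integrating term-by-term (or equivalently evaluating the antiderivative F(x) = x^6/6 - 3*x^5/5 + 5*x^4/4 - 4*x^3/3 - x^2 + 6*x at the endpoints):
  F(1) − F(−1) = 269/60 − (-73/20) = 122/15.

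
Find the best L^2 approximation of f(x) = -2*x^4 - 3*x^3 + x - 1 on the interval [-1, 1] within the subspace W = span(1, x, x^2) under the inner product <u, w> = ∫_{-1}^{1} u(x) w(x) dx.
g(x) = -12*x^2/7 - 4*x/5 - 29/35

The best approximation g ∈ W is the orthogonal projection of f onto W. Writing g = a_0 + a_1 x + a_2 x^2, the coefficients solve the normal equations G · a = b where
  G_{ij} = <φ_i, φ_j> and b_i = <f, φ_i>, with φ_0 = 1, φ_1 = x, φ_2 = x^2.
G =
  [2, 0, 2/3]
  [0, 2/3, 0]
  [2/3, 0, 2/5],
b = (-14/5, -8/15, -26/21).
Solving gives a_0 = -29/35, a_1 = -4/5, a_2 = -12/7, so
  g(x) = -12*x^2/7 - 4*x/5 - 29/35.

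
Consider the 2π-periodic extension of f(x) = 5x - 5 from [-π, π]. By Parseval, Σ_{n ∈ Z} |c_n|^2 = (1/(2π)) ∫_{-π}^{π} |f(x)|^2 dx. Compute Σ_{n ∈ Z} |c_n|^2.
Σ |c_n|^2 = 25π^2/3 + 25

Expand and integrate term by term over [-π, π]:
  ∫ (5x)^2 dx = 25·(2π^3/3); ∫ 2·5·(-5)·x dx = 0 (odd integrand); ∫ (-5)^2 dx = 25·2π.
So (1/(2π)) ∫_{-π}^{π} (5x - 5)^2 dx = 25π^2/3 + 25 = 25π^2/3 + 25.
Parseval ⇒ Σ |c_n|^2 = 25π^2/3 + 25.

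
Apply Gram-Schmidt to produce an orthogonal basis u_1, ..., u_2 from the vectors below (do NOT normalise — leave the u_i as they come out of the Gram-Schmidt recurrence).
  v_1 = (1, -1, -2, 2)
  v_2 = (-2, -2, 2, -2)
Orthogonal basis:
  u_1 = (1, -1, -2, 2)
  u_2 = (-6/5, -14/5, 2/5, -2/5)

Apply the Gram-Schmidt recurrence
  u_1 = v_1
  u_i = v_i − Σ_{j<i} ((v_i · u_j) / (u_j · u_j)) · u_j.

Step by step this gives:
  u_1 = (1, -1, -2, 2)
  u_2 = (-6/5, -14/5, 2/5, -2/5)

Orthogonality check:
  u_2 · u_1 = 0 (should be 0)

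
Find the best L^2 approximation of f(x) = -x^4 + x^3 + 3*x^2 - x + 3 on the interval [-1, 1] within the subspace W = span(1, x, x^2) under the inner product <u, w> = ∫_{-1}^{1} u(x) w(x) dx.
g(x) = 15*x^2/7 - 2*x/5 + 108/35

The best approximation g ∈ W is the orthogonal projection of f onto W. Writing g = a_0 + a_1 x + a_2 x^2, the coefficients solve the normal equations G · a = b where
  G_{ij} = <φ_i, φ_j> and b_i = <f, φ_i>, with φ_0 = 1, φ_1 = x, φ_2 = x^2.
G =
  [2, 0, 2/3]
  [0, 2/3, 0]
  [2/3, 0, 2/5],
b = (38/5, -4/15, 102/35).
Solving gives a_0 = 108/35, a_1 = -2/5, a_2 = 15/7, so
  g(x) = 15*x^2/7 - 2*x/5 + 108/35.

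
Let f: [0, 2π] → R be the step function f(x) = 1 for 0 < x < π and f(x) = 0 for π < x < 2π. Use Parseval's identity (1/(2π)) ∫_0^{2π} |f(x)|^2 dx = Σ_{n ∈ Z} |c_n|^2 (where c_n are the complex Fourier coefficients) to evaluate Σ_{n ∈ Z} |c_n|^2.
Σ |c_n|^2 = 1/2

Parseval equates the L^2 energy of f (normalised by 1/(2π)) with the ℓ^2 sum of its Fourier coefficients: (1/(2π)) ∫_0^{2π} |f|^2 = Σ |c_n|^2.
Compute the left side: (1/(2π)) [∫_0^π 1^2 dx + ∫_π^{2π} 0^2 dx] = (1/(2π)) · (1π + 0π) = (1 + 0)/2 = 1/2.
So Σ_{n ∈ Z} |c_n|^2 = 1/2.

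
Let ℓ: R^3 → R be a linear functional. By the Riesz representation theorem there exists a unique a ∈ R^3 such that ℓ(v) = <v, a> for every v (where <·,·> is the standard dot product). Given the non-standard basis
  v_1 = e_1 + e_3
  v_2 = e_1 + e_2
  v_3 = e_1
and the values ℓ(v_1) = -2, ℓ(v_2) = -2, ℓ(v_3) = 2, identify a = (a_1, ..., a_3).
a = (2, -4, -4)

Write a = (a_1, ..., a_3) in the standard basis. For each basis vector v_i, ℓ(v_i) = <v_i, a> is a linear equation in the a_j's. Collect the n equations into a matrix system V a = ℓ, where row i of V is v_i (expressed in the standard basis). Since V is invertible (lower-triangular with 1s on the diagonal, up to permutation), solve by back-substitution:
  V =
[[1, 0, 1],
 [1, 1, 0],
 [1, 0, 0]]
  V a = (-2, -2, 2)
Solving gives a = (2, -4, -4).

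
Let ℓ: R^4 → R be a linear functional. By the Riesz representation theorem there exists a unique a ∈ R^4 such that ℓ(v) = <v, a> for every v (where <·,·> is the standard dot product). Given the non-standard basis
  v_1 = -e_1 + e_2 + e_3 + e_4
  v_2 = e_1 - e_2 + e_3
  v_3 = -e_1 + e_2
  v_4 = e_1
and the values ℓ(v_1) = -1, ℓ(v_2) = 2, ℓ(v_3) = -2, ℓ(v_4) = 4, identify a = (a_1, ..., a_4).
a = (4, 2, 0, 1)

Write a = (a_1, ..., a_4) in the standard basis. For each basis vector v_i, ℓ(v_i) = <v_i, a> is a linear equation in the a_j's. Collect the n equations into a matrix system V a = ℓ, where row i of V is v_i (expressed in the standard basis). Since V is invertible (lower-triangular with 1s on the diagonal, up to permutation), solve by back-substitution:
  V =
[[-1, 1, 1, 1],
 [1, -1, 1, 0],
 [-1, 1, 0, 0],
 [1, 0, 0, 0]]
  V a = (-1, 2, -2, 4)
Solving gives a = (4, 2, 0, 1).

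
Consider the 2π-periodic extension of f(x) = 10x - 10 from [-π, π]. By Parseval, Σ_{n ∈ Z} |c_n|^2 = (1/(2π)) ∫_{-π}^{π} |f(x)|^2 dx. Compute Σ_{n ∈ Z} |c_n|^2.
Σ |c_n|^2 = 100π^2/3 + 100

Expand and integrate term by term over [-π, π]:
  ∫ (10x)^2 dx = 100·(2π^3/3); ∫ 2·10·(-10)·x dx = 0 (odd integrand); ∫ (-10)^2 dx = 100·2π.
So (1/(2π)) ∫_{-π}^{π} (10x - 10)^2 dx = 100π^2/3 + 100 = 100π^2/3 + 100.
Parseval ⇒ Σ |c_n|^2 = 100π^2/3 + 100.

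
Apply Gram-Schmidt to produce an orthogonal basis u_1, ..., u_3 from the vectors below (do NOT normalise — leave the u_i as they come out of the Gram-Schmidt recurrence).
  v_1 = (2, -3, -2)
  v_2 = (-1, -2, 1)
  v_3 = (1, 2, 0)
Orthogonal basis:
  u_1 = (2, -3, -2)
  u_2 = (-21/17, -28/17, 21/17)
  u_3 = (1/2, 0, 1/2)

Apply the Gram-Schmidt recurrence
  u_1 = v_1
  u_i = v_i − Σ_{j<i} ((v_i · u_j) / (u_j · u_j)) · u_j.

Step by step this gives:
  u_1 = (2, -3, -2)
  u_2 = (-21/17, -28/17, 21/17)
  u_3 = (1/2, 0, 1/2)

Orthogonality check:
  u_2 · u_1 = 0 (should be 0)
  u_3 · u_1 = 0 (should be 0)
  u_3 · u_2 = 0 (should be 0)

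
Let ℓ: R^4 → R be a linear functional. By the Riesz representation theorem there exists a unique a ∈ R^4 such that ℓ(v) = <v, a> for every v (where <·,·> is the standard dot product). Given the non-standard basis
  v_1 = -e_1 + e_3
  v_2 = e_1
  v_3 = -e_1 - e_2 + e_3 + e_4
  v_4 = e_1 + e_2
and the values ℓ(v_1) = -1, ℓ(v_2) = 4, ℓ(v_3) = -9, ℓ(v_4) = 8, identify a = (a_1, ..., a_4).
a = (4, 4, 3, -4)

Write a = (a_1, ..., a_4) in the standard basis. For each basis vector v_i, ℓ(v_i) = <v_i, a> is a linear equation in the a_j's. Collect the n equations into a matrix system V a = ℓ, where row i of V is v_i (expressed in the standard basis). Since V is invertible (lower-triangular with 1s on the diagonal, up to permutation), solve by back-substitution:
  V =
[[-1, 0, 1, 0],
 [1, 0, 0, 0],
 [-1, -1, 1, 1],
 [1, 1, 0, 0]]
  V a = (-1, 4, -9, 8)
Solving gives a = (4, 4, 3, -4).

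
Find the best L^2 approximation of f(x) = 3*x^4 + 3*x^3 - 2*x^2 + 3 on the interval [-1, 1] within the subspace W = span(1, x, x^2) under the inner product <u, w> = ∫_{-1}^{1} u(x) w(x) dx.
g(x) = 4*x^2/7 + 9*x/5 + 96/35

The best approximation g ∈ W is the orthogonal projection of f onto W. Writing g = a_0 + a_1 x + a_2 x^2, the coefficients solve the normal equations G · a = b where
  G_{ij} = <φ_i, φ_j> and b_i = <f, φ_i>, with φ_0 = 1, φ_1 = x, φ_2 = x^2.
G =
  [2, 0, 2/3]
  [0, 2/3, 0]
  [2/3, 0, 2/5],
b = (88/15, 6/5, 72/35).
Solving gives a_0 = 96/35, a_1 = 9/5, a_2 = 4/7, so
  g(x) = 4*x^2/7 + 9*x/5 + 96/35.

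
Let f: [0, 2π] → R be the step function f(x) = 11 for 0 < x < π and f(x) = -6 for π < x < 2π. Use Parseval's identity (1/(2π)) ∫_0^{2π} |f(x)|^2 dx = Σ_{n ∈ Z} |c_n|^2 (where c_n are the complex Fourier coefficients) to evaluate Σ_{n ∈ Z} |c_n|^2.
Σ |c_n|^2 = 157/2

Parseval equates the L^2 energy of f (normalised by 1/(2π)) with the ℓ^2 sum of its Fourier coefficients: (1/(2π)) ∫_0^{2π} |f|^2 = Σ |c_n|^2.
Compute the left side: (1/(2π)) [∫_0^π 11^2 dx + ∫_π^{2π} (-6)^2 dx] = (1/(2π)) · (121π + 36π) = (121 + 36)/2 = 157/2.
So Σ_{n ∈ Z} |c_n|^2 = 157/2.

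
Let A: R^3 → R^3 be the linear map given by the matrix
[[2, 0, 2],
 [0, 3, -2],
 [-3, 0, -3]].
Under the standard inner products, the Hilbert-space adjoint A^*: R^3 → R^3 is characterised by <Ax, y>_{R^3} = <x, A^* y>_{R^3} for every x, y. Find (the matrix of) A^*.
A^* = A^T =
[[2, 0, -3],
 [0, 3, 0],
 [2, -2, -3]]

For real matrices with standard dot products, the defining identity <Ax, y> = <x, A^* y> gives (Ax)^T y = x^T (A^*) y, i.e. x^T A^T y = x^T (A^*) y. Since this holds for all x, y, we must have A^* = A^T. Therefore
A^* =
[[2, 0, -3],
 [0, 3, 0],
 [2, -2, -3]].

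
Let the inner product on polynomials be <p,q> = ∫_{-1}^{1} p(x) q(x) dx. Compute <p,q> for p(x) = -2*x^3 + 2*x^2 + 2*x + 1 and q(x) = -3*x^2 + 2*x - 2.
<p,q> = -10

Expand the product: p(x)·q(x) = 6*x^5 - 10*x^4 + 2*x^3 - 3*x^2 - 2*x - 2.
∫_{-1}^{1} of each monomial x^k gives [2/(k+1) if k even, 0 if k odd]. Integrating term-by-term (or equivalently evaluating the antiderivative F(x) = x^6 - 2*x^5 + x^4/2 - x^3 - x^2 - 2*x at the endpoints):
  F(1) − F(−1) = -9/2 − (11/2) = -10.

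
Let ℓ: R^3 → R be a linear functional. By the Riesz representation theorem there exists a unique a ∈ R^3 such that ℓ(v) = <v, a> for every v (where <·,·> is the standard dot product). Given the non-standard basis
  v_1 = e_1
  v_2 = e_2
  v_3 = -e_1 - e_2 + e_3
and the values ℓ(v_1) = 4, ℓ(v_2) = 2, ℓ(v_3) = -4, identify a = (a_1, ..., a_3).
a = (4, 2, 2)

Write a = (a_1, ..., a_3) in the standard basis. For each basis vector v_i, ℓ(v_i) = <v_i, a> is a linear equation in the a_j's. Collect the n equations into a matrix system V a = ℓ, where row i of V is v_i (expressed in the standard basis). Since V is invertible (lower-triangular with 1s on the diagonal, up to permutation), solve by back-substitution:
  V =
[[1, 0, 0],
 [0, 1, 0],
 [-1, -1, 1]]
  V a = (4, 2, -4)
Solving gives a = (4, 2, 2).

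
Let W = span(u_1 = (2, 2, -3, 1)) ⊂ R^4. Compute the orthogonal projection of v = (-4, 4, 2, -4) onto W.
proj_W(v) = (-10/9, -10/9, 5/3, -5/9)

Set up U = [u_1 | ... | u_1] ∈ R^(4×1). The projector onto W = col(U) is P = U (U^T U)^(-1) U^T.
Compute U^T U =
  [18],
and U^T v = (-10).
Solve U^T U · c = U^T v for the coefficients: c = (-5/9). The projection is proj_W(v) = U c.
Check: (v - proj_W(v)) · u_1 = 0  (should be 0).
Result: proj_W(v) = (-10/9, -10/9, 5/3, -5/9).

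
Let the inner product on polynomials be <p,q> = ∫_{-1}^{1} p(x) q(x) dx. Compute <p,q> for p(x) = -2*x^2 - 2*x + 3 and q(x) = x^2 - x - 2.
<p,q> = -34/5

Expand the product: p(x)·q(x) = -2*x^4 + 9*x^2 + x - 6.
∫_{-1}^{1} of each monomial x^k gives [2/(k+1) if k even, 0 if k odd]. Integrating term-by-term (or equivalently evaluating the antiderivative F(x) = -2*x^5/5 + 3*x^3 + x^2/2 - 6*x at the endpoints):
  F(1) − F(−1) = -29/10 − (39/10) = -34/5.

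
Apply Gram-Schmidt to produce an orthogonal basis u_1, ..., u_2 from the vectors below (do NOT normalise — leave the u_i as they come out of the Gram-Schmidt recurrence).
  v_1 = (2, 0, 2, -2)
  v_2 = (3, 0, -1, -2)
Orthogonal basis:
  u_1 = (2, 0, 2, -2)
  u_2 = (5/3, 0, -7/3, -2/3)

Apply the Gram-Schmidt recurrence
  u_1 = v_1
  u_i = v_i − Σ_{j<i} ((v_i · u_j) / (u_j · u_j)) · u_j.

Step by step this gives:
  u_1 = (2, 0, 2, -2)
  u_2 = (5/3, 0, -7/3, -2/3)

Orthogonality check:
  u_2 · u_1 = 0 (should be 0)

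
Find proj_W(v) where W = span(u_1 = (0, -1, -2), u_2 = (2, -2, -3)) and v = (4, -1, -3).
proj_W(v) = (26/7, -15/7, -17/7)

Set up U = [u_1 | ... | u_2] ∈ R^(3×2). The projector onto W = col(U) is P = U (U^T U)^(-1) U^T.
Compute U^T U =
  [5, 8]
  [8, 17],
and U^T v = (7, 19).
Solve U^T U · c = U^T v for the coefficients: c = (-11/7, 13/7). The projection is proj_W(v) = U c.
Check: (v - proj_W(v)) · u_1 = 0  (should be 0).
Check: (v - proj_W(v)) · u_2 = 0  (should be 0).
Result: proj_W(v) = (26/7, -15/7, -17/7).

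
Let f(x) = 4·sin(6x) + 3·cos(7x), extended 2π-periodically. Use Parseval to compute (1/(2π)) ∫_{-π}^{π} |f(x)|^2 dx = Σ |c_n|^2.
Σ |c_n|^2 = 25/2

Expand |f|^2 and use orthogonality of {sin(nx), cos(mx)} on [-π, π]:
  ∫_{-π}^{π} sin(nx)^2 dx = π, ∫ cos(mx)^2 dx = π, and cross terms integrate to 0.
So ∫_{-π}^{π} f(x)^2 dx = 4^2 · π + 3^2 · π = (16 + 9)π.
Divide by 2π: (16 + 9)/2 = 25/2.
By Parseval, this equals Σ |c_n|^2.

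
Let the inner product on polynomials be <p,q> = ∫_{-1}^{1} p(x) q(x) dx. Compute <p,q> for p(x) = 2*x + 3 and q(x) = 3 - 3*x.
<p,q> = 14

Expand the product: p(x)·q(x) = -6*x^2 - 3*x + 9.
∫_{-1}^{1} of each monomial x^k gives [2/(k+1) if k even, 0 if k odd]. Integrating term-by-term (or equivalently evaluating the antiderivative F(x) = -2*x^3 - 3*x^2/2 + 9*x at the endpoints):
  F(1) − F(−1) = 11/2 − (-17/2) = 14.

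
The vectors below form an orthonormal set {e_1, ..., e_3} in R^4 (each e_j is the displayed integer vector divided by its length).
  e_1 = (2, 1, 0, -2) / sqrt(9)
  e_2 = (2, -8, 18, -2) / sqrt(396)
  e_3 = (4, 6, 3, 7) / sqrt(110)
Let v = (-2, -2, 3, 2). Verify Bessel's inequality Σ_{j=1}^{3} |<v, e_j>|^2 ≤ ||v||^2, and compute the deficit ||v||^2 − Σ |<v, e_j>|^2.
Σ |<v, e_j>|^2 = 209/10; ||v||^2 = 21; deficit = 1/10

Write each e_j = u_j / sqrt(<u_j, u_j>) where u_j is the displayed integer vector. Then <v, e_j> = <v, u_j> / sqrt(<u_j, u_j>), so |<v, e_j>|^2 = <v, u_j>^2 / <u_j, u_j>.
Coefficients: <v, e_1> = -10/sqrt(9), <v, e_2> = 62/sqrt(396), <v, e_3> = 3/sqrt(110).
Square and sum: Σ |<v, e_j>|^2 = 209/10.
Compute ||v||^2 = v·v = 21.
Deficit = 21 − 209/10 = 1/10 ≥ 0, confirming Bessel's inequality. (The deficit equals ||v − Σ <v,e_j> e_j||^2, the squared distance from v to span{e_j}.)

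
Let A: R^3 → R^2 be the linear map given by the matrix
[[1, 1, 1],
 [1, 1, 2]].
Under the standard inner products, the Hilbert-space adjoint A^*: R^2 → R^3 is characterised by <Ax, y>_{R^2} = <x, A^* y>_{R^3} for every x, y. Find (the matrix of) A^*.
A^* = A^T =
[[1, 1],
 [1, 1],
 [1, 2]]

For real matrices with standard dot products, the defining identity <Ax, y> = <x, A^* y> gives (Ax)^T y = x^T (A^*) y, i.e. x^T A^T y = x^T (A^*) y. Since this holds for all x, y, we must have A^* = A^T. Therefore
A^* =
[[1, 1],
 [1, 1],
 [1, 2]].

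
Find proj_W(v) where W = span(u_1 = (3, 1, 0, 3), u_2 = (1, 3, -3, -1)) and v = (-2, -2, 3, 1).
proj_W(v) = (-465/371, -1027/371, 981/371, 27/53)

Set up U = [u_1 | ... | u_2] ∈ R^(4×2). The projector onto W = col(U) is P = U (U^T U)^(-1) U^T.
Compute U^T U =
  [19, 3]
  [3, 20],
and U^T v = (-5, -18).
Solve U^T U · c = U^T v for the coefficients: c = (-46/371, -327/371). The projection is proj_W(v) = U c.
Check: (v - proj_W(v)) · u_1 = 0  (should be 0).
Check: (v - proj_W(v)) · u_2 = 0  (should be 0).
Result: proj_W(v) = (-465/371, -1027/371, 981/371, 27/53).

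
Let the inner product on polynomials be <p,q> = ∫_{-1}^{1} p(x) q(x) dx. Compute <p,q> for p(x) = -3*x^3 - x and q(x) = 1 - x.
<p,q> = 28/15

Expand the product: p(x)·q(x) = 3*x^4 - 3*x^3 + x^2 - x.
∫_{-1}^{1} of each monomial x^k gives [2/(k+1) if k even, 0 if k odd]. Integrating term-by-term (or equivalently evaluating the antiderivative F(x) = 3*x^5/5 - 3*x^4/4 + x^3/3 - x^2/2 at the endpoints):
  F(1) − F(−1) = -19/60 − (-131/60) = 28/15.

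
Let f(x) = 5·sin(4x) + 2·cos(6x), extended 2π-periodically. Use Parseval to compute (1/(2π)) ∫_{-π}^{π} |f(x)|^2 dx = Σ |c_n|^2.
Σ |c_n|^2 = 29/2

Expand |f|^2 and use orthogonality of {sin(nx), cos(mx)} on [-π, π]:
  ∫_{-π}^{π} sin(nx)^2 dx = π, ∫ cos(mx)^2 dx = π, and cross terms integrate to 0.
So ∫_{-π}^{π} f(x)^2 dx = 5^2 · π + 2^2 · π = (25 + 4)π.
Divide by 2π: (25 + 4)/2 = 29/2.
By Parseval, this equals Σ |c_n|^2.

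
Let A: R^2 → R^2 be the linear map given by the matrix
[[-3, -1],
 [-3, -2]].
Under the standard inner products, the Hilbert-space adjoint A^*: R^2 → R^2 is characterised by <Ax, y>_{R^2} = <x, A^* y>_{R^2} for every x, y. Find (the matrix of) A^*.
A^* = A^T =
[[-3, -3],
 [-1, -2]]

For real matrices with standard dot products, the defining identity <Ax, y> = <x, A^* y> gives (Ax)^T y = x^T (A^*) y, i.e. x^T A^T y = x^T (A^*) y. Since this holds for all x, y, we must have A^* = A^T. Therefore
A^* =
[[-3, -3],
 [-1, -2]].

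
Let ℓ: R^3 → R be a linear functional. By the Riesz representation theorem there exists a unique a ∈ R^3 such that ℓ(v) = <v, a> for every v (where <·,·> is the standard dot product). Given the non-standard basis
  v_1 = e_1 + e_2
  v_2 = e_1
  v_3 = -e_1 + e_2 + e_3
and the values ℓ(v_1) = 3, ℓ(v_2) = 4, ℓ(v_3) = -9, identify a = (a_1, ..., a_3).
a = (4, -1, -4)

Write a = (a_1, ..., a_3) in the standard basis. For each basis vector v_i, ℓ(v_i) = <v_i, a> is a linear equation in the a_j's. Collect the n equations into a matrix system V a = ℓ, where row i of V is v_i (expressed in the standard basis). Since V is invertible (lower-triangular with 1s on the diagonal, up to permutation), solve by back-substitution:
  V =
[[1, 1, 0],
 [1, 0, 0],
 [-1, 1, 1]]
  V a = (3, 4, -9)
Solving gives a = (4, -1, -4).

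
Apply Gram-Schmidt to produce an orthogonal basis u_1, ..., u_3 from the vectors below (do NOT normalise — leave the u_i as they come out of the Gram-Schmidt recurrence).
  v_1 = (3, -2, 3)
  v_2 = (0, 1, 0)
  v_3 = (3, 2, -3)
Orthogonal basis:
  u_1 = (3, -2, 3)
  u_2 = (3/11, 9/11, 3/11)
  u_3 = (3, 0, -3)

Apply the Gram-Schmidt recurrence
  u_1 = v_1
  u_i = v_i − Σ_{j<i} ((v_i · u_j) / (u_j · u_j)) · u_j.

Step by step this gives:
  u_1 = (3, -2, 3)
  u_2 = (3/11, 9/11, 3/11)
  u_3 = (3, 0, -3)

Orthogonality check:
  u_2 · u_1 = 0 (should be 0)
  u_3 · u_1 = 0 (should be 0)
  u_3 · u_2 = 0 (should be 0)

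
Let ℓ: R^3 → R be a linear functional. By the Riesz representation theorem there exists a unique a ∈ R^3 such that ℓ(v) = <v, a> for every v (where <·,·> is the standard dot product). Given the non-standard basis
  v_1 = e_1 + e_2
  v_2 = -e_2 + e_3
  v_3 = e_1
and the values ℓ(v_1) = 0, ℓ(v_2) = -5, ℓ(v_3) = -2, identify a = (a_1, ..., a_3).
a = (-2, 2, -3)

Write a = (a_1, ..., a_3) in the standard basis. For each basis vector v_i, ℓ(v_i) = <v_i, a> is a linear equation in the a_j's. Collect the n equations into a matrix system V a = ℓ, where row i of V is v_i (expressed in the standard basis). Since V is invertible (lower-triangular with 1s on the diagonal, up to permutation), solve by back-substitution:
  V =
[[1, 1, 0],
 [0, -1, 1],
 [1, 0, 0]]
  V a = (0, -5, -2)
Solving gives a = (-2, 2, -3).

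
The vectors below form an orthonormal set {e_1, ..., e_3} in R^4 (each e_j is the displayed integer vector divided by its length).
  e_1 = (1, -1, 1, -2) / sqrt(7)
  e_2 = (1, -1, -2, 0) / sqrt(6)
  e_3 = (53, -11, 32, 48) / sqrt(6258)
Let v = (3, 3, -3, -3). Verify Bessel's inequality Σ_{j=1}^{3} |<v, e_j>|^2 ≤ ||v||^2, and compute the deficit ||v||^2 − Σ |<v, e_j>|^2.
Σ |<v, e_j>|^2 = 1395/149; ||v||^2 = 36; deficit = 3969/149

Write each e_j = u_j / sqrt(<u_j, u_j>) where u_j is the displayed integer vector. Then <v, e_j> = <v, u_j> / sqrt(<u_j, u_j>), so |<v, e_j>|^2 = <v, u_j>^2 / <u_j, u_j>.
Coefficients: <v, e_1> = 3/sqrt(7), <v, e_2> = 6/sqrt(6), <v, e_3> = -114/sqrt(6258).
Square and sum: Σ |<v, e_j>|^2 = 1395/149.
Compute ||v||^2 = v·v = 36.
Deficit = 36 − 1395/149 = 3969/149 ≥ 0, confirming Bessel's inequality. (The deficit equals ||v − Σ <v,e_j> e_j||^2, the squared distance from v to span{e_j}.)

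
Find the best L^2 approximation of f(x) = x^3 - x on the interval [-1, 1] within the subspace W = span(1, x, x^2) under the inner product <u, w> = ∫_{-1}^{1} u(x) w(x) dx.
g(x) = -2*x/5

The best approximation g ∈ W is the orthogonal projection of f onto W. Writing g = a_0 + a_1 x + a_2 x^2, the coefficients solve the normal equations G · a = b where
  G_{ij} = <φ_i, φ_j> and b_i = <f, φ_i>, with φ_0 = 1, φ_1 = x, φ_2 = x^2.
G =
  [2, 0, 2/3]
  [0, 2/3, 0]
  [2/3, 0, 2/5],
b = (0, -4/15, 0).
Solving gives a_0 = 0, a_1 = -2/5, a_2 = 0, so
  g(x) = -2*x/5.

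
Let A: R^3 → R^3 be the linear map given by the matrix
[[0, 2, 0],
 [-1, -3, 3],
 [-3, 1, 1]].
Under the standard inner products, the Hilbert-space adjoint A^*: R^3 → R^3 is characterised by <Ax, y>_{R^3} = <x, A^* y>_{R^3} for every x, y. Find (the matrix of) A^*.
A^* = A^T =
[[0, -1, -3],
 [2, -3, 1],
 [0, 3, 1]]

For real matrices with standard dot products, the defining identity <Ax, y> = <x, A^* y> gives (Ax)^T y = x^T (A^*) y, i.e. x^T A^T y = x^T (A^*) y. Since this holds for all x, y, we must have A^* = A^T. Therefore
A^* =
[[0, -1, -3],
 [2, -3, 1],
 [0, 3, 1]].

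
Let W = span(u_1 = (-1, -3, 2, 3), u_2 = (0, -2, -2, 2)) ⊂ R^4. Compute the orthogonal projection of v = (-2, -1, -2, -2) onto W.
proj_W(v) = (19/53, 14/53, -81/53, -14/53)

Set up U = [u_1 | ... | u_2] ∈ R^(4×2). The projector onto W = col(U) is P = U (U^T U)^(-1) U^T.
Compute U^T U =
  [23, 8]
  [8, 12],
and U^T v = (-5, 2).
Solve U^T U · c = U^T v for the coefficients: c = (-19/53, 43/106). The projection is proj_W(v) = U c.
Check: (v - proj_W(v)) · u_1 = 0  (should be 0).
Check: (v - proj_W(v)) · u_2 = 0  (should be 0).
Result: proj_W(v) = (19/53, 14/53, -81/53, -14/53).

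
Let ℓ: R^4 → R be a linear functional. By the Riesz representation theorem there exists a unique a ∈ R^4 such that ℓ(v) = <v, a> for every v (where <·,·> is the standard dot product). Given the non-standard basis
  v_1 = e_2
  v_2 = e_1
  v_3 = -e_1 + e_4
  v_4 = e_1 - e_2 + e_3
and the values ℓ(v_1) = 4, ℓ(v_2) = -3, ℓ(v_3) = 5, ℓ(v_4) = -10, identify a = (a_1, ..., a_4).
a = (-3, 4, -3, 2)

Write a = (a_1, ..., a_4) in the standard basis. For each basis vector v_i, ℓ(v_i) = <v_i, a> is a linear equation in the a_j's. Collect the n equations into a matrix system V a = ℓ, where row i of V is v_i (expressed in the standard basis). Since V is invertible (lower-triangular with 1s on the diagonal, up to permutation), solve by back-substitution:
  V =
[[0, 1, 0, 0],
 [1, 0, 0, 0],
 [-1, 0, 0, 1],
 [1, -1, 1, 0]]
  V a = (4, -3, 5, -10)
Solving gives a = (-3, 4, -3, 2).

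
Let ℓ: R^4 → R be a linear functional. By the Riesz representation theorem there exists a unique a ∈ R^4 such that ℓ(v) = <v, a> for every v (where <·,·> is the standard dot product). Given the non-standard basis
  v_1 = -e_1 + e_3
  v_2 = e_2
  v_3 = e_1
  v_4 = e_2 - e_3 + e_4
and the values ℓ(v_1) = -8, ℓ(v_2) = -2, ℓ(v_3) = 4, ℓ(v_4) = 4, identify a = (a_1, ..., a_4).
a = (4, -2, -4, 2)

Write a = (a_1, ..., a_4) in the standard basis. For each basis vector v_i, ℓ(v_i) = <v_i, a> is a linear equation in the a_j's. Collect the n equations into a matrix system V a = ℓ, where row i of V is v_i (expressed in the standard basis). Since V is invertible (lower-triangular with 1s on the diagonal, up to permutation), solve by back-substitution:
  V =
[[-1, 0, 1, 0],
 [0, 1, 0, 0],
 [1, 0, 0, 0],
 [0, 1, -1, 1]]
  V a = (-8, -2, 4, 4)
Solving gives a = (4, -2, -4, 2).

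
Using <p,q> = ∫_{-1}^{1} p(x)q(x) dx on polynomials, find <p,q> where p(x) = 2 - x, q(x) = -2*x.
<p,q> = 4/3

Expand the product: p(x)·q(x) = 2*x^2 - 4*x.
∫_{-1}^{1} of each monomial x^k gives [2/(k+1) if k even, 0 if k odd]. Integrating term-by-term (or equivalently evaluating the antiderivative F(x) = 2*x^3/3 - 2*x^2 at the endpoints):
  F(1) − F(−1) = -4/3 − (-8/3) = 4/3.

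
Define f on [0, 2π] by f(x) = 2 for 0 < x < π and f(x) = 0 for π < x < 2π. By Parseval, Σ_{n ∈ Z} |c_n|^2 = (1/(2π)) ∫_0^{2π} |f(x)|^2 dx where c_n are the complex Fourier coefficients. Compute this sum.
Σ |c_n|^2 = 2

Parseval equates the L^2 energy of f (normalised by 1/(2π)) with the ℓ^2 sum of its Fourier coefficients: (1/(2π)) ∫_0^{2π} |f|^2 = Σ |c_n|^2.
Compute the left side: (1/(2π)) [∫_0^π 2^2 dx + ∫_π^{2π} 0^2 dx] = (1/(2π)) · (4π + 0π) = (4 + 0)/2 = 2.
So Σ_{n ∈ Z} |c_n|^2 = 2.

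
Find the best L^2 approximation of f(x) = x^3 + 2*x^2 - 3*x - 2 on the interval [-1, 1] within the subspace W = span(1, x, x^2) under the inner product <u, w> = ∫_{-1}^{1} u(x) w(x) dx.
g(x) = 2*x^2 - 12*x/5 - 2

The best approximation g ∈ W is the orthogonal projection of f onto W. Writing g = a_0 + a_1 x + a_2 x^2, the coefficients solve the normal equations G · a = b where
  G_{ij} = <φ_i, φ_j> and b_i = <f, φ_i>, with φ_0 = 1, φ_1 = x, φ_2 = x^2.
G =
  [2, 0, 2/3]
  [0, 2/3, 0]
  [2/3, 0, 2/5],
b = (-8/3, -8/5, -8/15).
Solving gives a_0 = -2, a_1 = -12/5, a_2 = 2, so
  g(x) = 2*x^2 - 12*x/5 - 2.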